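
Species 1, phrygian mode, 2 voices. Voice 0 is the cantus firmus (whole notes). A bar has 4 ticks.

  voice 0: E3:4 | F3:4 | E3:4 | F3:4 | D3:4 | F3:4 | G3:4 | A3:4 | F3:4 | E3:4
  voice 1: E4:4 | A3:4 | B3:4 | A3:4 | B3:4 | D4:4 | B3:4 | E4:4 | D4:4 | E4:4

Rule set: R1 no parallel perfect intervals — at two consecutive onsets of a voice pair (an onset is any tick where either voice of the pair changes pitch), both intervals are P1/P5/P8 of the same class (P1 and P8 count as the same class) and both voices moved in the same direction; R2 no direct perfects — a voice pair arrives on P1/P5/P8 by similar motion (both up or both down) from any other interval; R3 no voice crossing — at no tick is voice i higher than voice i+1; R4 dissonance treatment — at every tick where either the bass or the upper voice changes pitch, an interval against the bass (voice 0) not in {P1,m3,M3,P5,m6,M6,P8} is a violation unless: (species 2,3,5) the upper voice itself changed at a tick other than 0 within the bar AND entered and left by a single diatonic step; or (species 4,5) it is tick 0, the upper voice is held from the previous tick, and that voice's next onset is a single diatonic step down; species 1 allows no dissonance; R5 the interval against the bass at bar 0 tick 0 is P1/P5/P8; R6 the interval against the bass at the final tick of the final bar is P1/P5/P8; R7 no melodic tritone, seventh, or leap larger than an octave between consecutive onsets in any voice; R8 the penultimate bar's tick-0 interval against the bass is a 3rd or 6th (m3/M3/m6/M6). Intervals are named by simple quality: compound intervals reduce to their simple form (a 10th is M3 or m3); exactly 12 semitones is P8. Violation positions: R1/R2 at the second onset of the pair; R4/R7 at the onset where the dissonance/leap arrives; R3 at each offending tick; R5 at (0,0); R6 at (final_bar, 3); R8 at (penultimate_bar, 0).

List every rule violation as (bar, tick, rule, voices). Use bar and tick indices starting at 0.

(7, 0, R2, (0, 1))

bar 0: v0=E3 v1=E4 downbeat P8
bar 1: v0=F3 v1=A3 downbeat M3
bar 2: v0=E3 v1=B3 downbeat P5
bar 3: v0=F3 v1=A3 downbeat M3
bar 4: v0=D3 v1=B3 downbeat M6
bar 5: v0=F3 v1=D4 downbeat M6
bar 6: v0=G3 v1=B3 downbeat M3
bar 7: v0=A3 v1=E4 downbeat P5
bar 8: v0=F3 v1=D4 downbeat M6
bar 9: v0=E3 v1=E4 downbeat P8
  -> R2 @ bar 7 tick 0 v(0, 1): G3/B3 M3 -> A3/E4 P5 similar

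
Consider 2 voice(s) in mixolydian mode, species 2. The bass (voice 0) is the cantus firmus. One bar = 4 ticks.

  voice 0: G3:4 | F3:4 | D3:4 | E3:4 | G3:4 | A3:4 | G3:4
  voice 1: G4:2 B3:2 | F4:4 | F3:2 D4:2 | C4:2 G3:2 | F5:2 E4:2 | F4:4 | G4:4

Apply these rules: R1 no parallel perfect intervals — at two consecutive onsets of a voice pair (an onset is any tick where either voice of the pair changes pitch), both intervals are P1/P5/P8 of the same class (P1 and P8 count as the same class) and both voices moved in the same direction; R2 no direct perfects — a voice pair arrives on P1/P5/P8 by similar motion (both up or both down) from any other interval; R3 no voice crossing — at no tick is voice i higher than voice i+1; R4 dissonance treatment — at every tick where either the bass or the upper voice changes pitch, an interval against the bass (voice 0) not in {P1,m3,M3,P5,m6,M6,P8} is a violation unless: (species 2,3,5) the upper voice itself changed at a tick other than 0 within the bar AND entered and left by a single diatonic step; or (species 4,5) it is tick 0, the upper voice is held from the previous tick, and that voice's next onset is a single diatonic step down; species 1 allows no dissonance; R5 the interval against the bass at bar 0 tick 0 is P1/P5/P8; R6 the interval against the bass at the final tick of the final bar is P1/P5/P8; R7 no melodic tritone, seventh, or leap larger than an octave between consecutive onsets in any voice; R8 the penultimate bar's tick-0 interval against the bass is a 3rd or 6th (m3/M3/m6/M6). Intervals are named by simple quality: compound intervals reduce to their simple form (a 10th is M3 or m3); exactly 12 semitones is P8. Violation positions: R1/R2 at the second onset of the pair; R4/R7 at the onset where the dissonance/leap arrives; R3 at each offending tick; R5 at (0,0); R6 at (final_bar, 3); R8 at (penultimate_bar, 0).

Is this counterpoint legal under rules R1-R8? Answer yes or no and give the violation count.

bar 0: v0=G3 v1=G4 (P8)
bar 1: v0=F3 v1=F4 (P8)
bar 2: v0=D3 v1=F3 (m3)
bar 3: v0=E3 v1=C4 (m6)
bar 4: v0=G3 v1=F5 (m7)
bar 5: v0=A3 v1=F4 (m6)
bar 6: v0=G3 v1=G4 (P8)
  R7 @ bar1.0: B3->F4 leap 6st
  R4 @ bar4.0: G3/F5 m7 untreated
  R7 @ bar4.0: G3->F5 leap 22st
  R7 @ bar4.2: F5->E4 leap 13st

No (4 violations)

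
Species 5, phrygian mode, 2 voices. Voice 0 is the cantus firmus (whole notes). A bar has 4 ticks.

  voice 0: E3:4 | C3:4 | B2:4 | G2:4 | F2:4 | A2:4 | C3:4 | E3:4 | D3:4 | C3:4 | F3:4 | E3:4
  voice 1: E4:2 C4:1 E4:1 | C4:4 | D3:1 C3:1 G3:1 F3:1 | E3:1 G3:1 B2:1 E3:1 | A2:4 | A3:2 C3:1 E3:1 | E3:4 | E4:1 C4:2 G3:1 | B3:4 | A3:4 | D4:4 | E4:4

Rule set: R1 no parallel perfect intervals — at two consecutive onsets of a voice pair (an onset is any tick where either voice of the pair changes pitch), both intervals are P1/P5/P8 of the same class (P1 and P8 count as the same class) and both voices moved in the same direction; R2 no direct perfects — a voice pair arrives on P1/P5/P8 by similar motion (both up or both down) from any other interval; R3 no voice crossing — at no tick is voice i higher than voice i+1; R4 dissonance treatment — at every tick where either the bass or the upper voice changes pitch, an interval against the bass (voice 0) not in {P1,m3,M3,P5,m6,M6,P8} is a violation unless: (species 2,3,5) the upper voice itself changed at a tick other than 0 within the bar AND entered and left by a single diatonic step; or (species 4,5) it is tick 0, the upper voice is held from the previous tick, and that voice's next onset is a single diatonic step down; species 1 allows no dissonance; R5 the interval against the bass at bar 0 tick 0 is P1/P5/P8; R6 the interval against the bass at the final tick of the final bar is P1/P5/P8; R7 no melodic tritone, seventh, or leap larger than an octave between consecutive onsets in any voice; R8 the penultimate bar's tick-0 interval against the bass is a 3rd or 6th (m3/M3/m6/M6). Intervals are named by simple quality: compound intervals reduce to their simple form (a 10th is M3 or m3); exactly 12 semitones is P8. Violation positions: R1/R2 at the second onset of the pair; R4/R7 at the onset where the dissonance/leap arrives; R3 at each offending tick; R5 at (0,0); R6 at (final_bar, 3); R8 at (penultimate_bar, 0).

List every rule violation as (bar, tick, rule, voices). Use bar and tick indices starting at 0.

bar 0: v0=E3 v1=E4 downbeat P8
bar 1: v0=C3 v1=C4 downbeat P8
bar 2: v0=B2 v1=D3 downbeat m3
bar 3: v0=G2 v1=E3 downbeat M6
bar 4: v0=F2 v1=A2 downbeat M3
bar 5: v0=A2 v1=A3 downbeat P8
bar 6: v0=C3 v1=E3 downbeat M3
bar 7: v0=E3 v1=E4 downbeat P8
bar 8: v0=D3 v1=B3 downbeat M6
bar 9: v0=C3 v1=A3 downbeat M6
bar 10: v0=F3 v1=D4 downbeat M6
bar 11: v0=E3 v1=E4 downbeat P8
  -> R1 @ bar 1 tick 0 v(0, 1): E3/E4 P8 -> C3/C4 P8 similar
  -> R7 @ bar 2 tick 0 v(1,): C4->D3 leap 10st
  -> R4 @ bar 2 tick 1 v(0, 1): B2/C3 m2 untreated
  -> R2 @ bar 5 tick 0 v(0, 1): F2/A2 M3 -> A2/A3 P8 similar
  -> R2 @ bar 7 tick 0 v(0, 1): C3/E3 M3 -> E3/E4 P8 similar

(1, 0, R1, (0, 1))
(2, 0, R7, (1,))
(2, 1, R4, (0, 1))
(5, 0, R2, (0, 1))
(7, 0, R2, (0, 1))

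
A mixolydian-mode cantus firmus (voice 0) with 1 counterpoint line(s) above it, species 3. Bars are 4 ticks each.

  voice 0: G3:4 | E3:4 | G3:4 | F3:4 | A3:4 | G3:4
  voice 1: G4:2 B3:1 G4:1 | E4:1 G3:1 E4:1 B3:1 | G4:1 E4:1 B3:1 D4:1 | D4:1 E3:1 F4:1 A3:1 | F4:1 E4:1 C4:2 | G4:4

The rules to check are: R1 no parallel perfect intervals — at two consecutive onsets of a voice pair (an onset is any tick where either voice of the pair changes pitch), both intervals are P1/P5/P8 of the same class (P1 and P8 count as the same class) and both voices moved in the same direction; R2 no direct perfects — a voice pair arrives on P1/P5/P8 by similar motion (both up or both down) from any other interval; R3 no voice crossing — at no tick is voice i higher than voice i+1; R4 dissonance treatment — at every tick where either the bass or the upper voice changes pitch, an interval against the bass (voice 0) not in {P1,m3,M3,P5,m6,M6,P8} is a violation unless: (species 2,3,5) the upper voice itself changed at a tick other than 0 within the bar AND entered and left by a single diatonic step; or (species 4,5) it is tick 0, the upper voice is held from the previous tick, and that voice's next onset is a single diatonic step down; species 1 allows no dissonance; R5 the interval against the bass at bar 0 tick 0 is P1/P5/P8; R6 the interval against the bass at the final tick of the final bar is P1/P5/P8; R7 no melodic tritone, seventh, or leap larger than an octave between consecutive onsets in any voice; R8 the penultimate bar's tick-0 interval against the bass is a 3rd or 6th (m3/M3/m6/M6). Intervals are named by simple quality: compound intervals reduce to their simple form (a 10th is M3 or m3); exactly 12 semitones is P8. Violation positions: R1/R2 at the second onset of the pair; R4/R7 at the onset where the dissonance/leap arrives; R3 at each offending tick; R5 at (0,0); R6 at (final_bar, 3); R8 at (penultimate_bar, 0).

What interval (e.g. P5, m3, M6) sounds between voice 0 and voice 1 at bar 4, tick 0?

m6

voice 0=A3 voice 1=F4 -> m6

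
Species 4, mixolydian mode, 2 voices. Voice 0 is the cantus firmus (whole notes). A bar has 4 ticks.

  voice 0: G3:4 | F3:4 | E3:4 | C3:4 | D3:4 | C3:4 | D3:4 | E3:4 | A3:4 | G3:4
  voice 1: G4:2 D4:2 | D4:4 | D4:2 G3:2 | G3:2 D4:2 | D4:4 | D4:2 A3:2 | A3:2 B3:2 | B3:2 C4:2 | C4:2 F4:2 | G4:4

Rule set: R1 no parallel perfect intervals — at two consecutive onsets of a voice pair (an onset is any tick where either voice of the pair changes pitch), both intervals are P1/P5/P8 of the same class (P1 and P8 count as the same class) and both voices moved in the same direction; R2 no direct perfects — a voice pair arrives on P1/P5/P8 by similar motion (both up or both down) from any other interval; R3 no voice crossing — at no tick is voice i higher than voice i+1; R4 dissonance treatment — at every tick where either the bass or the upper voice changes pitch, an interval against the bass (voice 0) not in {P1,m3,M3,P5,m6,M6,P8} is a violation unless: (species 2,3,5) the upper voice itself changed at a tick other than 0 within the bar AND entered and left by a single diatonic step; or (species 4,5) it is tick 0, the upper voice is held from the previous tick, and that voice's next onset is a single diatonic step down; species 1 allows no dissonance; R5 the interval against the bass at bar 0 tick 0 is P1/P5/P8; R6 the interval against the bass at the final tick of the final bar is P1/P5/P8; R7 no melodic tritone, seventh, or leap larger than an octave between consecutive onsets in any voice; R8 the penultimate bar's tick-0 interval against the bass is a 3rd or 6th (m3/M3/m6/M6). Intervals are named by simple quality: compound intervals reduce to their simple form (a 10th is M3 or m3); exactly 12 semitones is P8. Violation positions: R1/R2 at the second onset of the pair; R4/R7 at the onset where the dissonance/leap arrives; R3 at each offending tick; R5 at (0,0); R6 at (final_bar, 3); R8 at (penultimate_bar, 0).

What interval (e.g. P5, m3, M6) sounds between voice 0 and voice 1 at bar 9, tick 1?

P8

voice 0=G3 voice 1=G4 -> P8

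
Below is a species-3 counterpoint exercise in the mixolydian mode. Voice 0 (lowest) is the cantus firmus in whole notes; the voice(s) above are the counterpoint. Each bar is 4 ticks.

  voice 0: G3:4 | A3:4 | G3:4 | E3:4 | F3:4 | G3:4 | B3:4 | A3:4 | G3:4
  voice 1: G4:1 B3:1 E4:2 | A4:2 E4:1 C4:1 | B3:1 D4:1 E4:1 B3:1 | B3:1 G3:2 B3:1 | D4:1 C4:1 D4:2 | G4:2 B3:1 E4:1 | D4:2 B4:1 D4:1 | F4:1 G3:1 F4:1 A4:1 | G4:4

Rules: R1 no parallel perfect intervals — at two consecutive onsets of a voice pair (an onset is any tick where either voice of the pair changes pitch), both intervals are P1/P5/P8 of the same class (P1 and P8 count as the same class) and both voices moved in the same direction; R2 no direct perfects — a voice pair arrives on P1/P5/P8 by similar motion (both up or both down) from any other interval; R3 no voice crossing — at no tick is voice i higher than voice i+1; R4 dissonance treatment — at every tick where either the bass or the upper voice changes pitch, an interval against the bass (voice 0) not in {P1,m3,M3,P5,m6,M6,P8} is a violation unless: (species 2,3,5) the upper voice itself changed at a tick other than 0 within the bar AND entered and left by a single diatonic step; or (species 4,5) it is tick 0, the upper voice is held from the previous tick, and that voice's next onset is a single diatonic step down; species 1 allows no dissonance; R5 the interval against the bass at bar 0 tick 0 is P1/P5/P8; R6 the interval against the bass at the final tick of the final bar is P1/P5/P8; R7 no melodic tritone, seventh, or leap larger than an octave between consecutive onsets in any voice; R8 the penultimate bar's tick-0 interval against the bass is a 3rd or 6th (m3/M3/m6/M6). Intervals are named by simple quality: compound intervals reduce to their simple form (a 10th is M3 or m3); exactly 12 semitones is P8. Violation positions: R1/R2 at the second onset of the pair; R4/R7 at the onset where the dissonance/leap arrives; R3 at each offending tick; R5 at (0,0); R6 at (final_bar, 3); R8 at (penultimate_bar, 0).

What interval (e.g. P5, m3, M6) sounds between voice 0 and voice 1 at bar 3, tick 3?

P5

voice 0=E3 voice 1=B3 -> P5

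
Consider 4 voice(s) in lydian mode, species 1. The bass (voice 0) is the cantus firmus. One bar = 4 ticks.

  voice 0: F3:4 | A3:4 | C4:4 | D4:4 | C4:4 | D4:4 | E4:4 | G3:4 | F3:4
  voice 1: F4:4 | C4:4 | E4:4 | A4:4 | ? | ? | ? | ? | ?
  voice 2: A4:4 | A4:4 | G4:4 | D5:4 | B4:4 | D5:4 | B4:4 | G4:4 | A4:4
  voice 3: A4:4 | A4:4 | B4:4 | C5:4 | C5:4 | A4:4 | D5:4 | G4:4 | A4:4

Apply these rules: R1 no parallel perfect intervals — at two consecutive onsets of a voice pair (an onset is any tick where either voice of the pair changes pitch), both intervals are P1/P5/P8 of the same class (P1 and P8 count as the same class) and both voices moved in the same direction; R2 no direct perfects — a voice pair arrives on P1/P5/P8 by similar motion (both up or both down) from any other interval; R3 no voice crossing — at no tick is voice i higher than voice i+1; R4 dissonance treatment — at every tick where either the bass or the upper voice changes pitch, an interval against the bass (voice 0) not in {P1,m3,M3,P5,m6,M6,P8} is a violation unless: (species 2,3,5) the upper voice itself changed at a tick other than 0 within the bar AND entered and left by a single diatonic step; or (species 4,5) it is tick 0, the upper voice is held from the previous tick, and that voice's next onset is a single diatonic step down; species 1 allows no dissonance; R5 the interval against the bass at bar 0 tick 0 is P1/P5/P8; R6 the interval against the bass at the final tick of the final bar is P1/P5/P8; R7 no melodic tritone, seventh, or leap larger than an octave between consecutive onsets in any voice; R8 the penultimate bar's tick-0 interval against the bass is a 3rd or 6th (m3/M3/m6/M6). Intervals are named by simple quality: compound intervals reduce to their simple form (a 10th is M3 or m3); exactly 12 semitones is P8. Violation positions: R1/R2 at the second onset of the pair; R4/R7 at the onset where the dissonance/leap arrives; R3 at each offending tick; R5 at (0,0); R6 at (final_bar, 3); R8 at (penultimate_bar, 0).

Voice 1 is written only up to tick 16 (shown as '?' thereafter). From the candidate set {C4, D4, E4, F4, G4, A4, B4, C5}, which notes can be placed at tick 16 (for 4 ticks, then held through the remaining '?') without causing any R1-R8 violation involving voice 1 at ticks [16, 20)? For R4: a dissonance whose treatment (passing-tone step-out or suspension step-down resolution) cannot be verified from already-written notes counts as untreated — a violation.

C4: violates R2
D4: violates R4
E4: violates R2
F4: violates R4
G4: violates R1
A4: legal
B4: violates R4
C5: violates R3

{A4}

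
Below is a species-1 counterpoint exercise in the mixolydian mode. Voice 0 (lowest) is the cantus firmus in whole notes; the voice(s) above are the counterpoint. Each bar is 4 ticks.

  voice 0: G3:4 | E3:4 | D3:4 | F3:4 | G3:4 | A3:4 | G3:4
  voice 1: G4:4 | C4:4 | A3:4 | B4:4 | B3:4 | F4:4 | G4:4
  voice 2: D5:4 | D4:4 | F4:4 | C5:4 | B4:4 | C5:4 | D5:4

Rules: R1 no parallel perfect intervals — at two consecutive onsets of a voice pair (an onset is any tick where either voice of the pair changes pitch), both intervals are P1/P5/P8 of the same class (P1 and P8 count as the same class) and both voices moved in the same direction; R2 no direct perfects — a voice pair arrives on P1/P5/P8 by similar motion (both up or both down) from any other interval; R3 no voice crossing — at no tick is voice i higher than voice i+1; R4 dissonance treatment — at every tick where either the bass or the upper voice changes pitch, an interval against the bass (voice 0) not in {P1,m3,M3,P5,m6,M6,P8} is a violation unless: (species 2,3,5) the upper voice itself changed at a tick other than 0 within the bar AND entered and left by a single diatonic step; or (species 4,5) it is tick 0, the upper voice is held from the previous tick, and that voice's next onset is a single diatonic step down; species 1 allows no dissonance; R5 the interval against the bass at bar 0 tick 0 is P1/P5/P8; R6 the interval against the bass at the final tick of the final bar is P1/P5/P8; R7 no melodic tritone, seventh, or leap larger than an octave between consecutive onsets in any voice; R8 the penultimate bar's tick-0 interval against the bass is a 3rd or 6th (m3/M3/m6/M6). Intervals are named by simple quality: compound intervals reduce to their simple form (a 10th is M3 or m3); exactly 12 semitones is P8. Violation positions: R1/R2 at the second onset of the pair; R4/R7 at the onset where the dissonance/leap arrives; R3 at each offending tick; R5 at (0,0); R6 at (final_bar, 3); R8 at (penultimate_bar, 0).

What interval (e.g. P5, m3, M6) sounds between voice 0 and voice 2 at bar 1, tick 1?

m7

voice 0=E3 voice 2=D4 -> m7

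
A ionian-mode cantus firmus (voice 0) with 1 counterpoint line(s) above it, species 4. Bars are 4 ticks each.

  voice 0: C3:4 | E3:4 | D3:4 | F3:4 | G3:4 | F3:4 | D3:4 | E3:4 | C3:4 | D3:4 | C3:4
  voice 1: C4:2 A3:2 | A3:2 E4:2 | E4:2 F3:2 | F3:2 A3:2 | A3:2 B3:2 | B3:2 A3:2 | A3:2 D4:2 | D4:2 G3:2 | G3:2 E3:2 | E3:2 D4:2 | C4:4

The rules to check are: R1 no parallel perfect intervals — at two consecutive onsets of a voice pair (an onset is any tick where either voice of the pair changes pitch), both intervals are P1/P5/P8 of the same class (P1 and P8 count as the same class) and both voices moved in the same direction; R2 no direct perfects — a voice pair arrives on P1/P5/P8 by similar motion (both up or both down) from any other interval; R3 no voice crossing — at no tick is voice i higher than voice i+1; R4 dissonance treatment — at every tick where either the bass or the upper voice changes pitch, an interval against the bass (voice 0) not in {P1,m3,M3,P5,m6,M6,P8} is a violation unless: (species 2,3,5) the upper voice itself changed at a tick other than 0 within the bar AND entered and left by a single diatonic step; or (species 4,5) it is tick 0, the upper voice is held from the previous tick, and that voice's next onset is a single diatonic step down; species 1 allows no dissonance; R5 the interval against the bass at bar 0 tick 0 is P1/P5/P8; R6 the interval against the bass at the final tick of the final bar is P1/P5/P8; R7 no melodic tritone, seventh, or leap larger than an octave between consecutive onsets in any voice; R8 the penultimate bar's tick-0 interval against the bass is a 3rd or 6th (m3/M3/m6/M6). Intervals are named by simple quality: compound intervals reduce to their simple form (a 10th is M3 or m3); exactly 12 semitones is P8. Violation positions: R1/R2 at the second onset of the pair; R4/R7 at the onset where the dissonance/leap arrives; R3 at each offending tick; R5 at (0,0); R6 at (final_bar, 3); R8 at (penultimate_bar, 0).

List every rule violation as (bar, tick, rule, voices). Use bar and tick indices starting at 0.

(1, 0, R4, (0, 1))
(2, 0, R4, (0, 1))
(2, 2, R7, (1,))
(4, 0, R4, (0, 1))
(7, 0, R4, (0, 1))
(9, 0, R4, (0, 1))
(9, 0, R8, (0, 1))
(9, 2, R7, (1,))
(10, 0, R1, (0, 1))

bar 0: v0=C3 v1=C4 downbeat P8
bar 1: v0=E3 v1=A3 downbeat P4
bar 2: v0=D3 v1=E4 downbeat M2
bar 3: v0=F3 v1=F3 downbeat P1
bar 4: v0=G3 v1=A3 downbeat M2
bar 5: v0=F3 v1=B3 downbeat TT
bar 6: v0=D3 v1=A3 downbeat P5
bar 7: v0=E3 v1=D4 downbeat m7
bar 8: v0=C3 v1=G3 downbeat P5
bar 9: v0=D3 v1=E3 downbeat M2
bar 10: v0=C3 v1=C4 downbeat P8
  -> R4 @ bar 1 tick 0 v(0, 1): E3/A3 P4 untreated
  -> R4 @ bar 2 tick 0 v(0, 1): D3/E4 M2 untreated
  -> R7 @ bar 2 tick 2 v(1,): E4->F3 leap 11st
  -> R4 @ bar 4 tick 0 v(0, 1): G3/A3 M2 untreated
  -> R4 @ bar 7 tick 0 v(0, 1): E3/D4 m7 untreated
  -> R4 @ bar 9 tick 0 v(0, 1): D3/E3 M2 untreated
  -> R8 @ bar 9 tick 0 v(0, 1): penult M2 not 3rd/6th
  -> R7 @ bar 9 tick 2 v(1,): E3->D4 leap 10st
  -> R1 @ bar 10 tick 0 v(0, 1): D3/D4 P8 -> C3/C4 P8 similar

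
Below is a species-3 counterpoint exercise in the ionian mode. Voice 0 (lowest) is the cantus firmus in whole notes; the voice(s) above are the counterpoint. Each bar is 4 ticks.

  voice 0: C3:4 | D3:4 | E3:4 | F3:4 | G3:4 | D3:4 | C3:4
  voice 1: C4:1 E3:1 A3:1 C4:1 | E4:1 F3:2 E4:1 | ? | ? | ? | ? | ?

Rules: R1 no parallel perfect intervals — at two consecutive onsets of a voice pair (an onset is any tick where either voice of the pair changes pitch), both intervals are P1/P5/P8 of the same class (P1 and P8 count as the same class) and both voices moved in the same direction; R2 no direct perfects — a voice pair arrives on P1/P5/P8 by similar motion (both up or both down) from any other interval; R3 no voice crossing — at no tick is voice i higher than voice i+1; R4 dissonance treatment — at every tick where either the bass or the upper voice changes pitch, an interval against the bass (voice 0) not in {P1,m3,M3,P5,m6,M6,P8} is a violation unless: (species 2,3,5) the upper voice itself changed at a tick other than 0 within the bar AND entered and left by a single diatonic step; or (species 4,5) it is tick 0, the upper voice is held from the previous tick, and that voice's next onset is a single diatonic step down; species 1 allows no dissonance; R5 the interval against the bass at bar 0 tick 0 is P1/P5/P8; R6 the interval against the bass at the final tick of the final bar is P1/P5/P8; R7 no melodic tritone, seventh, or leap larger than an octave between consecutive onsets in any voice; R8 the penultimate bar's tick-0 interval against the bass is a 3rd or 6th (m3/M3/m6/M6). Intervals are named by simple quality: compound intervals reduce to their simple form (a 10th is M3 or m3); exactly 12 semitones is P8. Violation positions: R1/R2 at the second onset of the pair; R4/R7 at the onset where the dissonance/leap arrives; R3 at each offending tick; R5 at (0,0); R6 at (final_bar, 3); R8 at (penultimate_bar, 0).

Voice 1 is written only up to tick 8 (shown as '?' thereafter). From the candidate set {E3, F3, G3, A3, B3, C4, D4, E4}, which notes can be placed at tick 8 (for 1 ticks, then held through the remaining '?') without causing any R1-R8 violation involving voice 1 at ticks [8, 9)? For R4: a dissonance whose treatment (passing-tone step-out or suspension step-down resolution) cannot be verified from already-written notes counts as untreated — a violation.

{B3, C4, E3, E4, G3}

E3: legal
F3: violates R4,R7
G3: legal
A3: violates R4
B3: legal
C4: legal
D4: violates R4
E4: legal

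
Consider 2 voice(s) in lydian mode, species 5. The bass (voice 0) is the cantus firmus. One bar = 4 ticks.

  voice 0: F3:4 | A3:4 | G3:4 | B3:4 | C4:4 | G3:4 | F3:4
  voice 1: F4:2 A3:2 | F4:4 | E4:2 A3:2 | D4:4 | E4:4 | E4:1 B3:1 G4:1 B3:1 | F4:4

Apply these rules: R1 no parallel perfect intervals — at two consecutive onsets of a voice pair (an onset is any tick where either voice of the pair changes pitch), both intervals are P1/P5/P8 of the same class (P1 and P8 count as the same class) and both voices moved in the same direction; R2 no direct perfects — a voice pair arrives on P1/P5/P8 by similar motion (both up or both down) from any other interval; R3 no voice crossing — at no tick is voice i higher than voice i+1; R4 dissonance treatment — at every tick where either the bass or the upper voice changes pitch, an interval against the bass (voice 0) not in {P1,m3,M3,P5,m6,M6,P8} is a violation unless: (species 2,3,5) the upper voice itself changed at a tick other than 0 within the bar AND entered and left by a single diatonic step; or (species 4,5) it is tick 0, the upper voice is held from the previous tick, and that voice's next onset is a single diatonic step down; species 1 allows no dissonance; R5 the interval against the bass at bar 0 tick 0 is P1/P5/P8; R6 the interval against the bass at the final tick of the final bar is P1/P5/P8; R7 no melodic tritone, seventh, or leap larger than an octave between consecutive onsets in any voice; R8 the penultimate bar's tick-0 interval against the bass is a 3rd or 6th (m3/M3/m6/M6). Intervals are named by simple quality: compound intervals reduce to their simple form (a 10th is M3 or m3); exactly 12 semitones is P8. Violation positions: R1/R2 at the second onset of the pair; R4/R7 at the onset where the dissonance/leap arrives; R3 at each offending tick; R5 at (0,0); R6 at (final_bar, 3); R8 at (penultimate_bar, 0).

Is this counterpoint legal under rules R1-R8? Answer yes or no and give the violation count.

bar 0: v0=F3 v1=F4 (P8)
bar 1: v0=A3 v1=F4 (m6)
bar 2: v0=G3 v1=E4 (M6)
bar 3: v0=B3 v1=D4 (m3)
bar 4: v0=C4 v1=E4 (M3)
bar 5: v0=G3 v1=E4 (M6)
bar 6: v0=F3 v1=F4 (P8)
  R4 @ bar2.2: G3/A3 M2 untreated
  R7 @ bar6.0: B3->F4 leap 6st

No (2 violations)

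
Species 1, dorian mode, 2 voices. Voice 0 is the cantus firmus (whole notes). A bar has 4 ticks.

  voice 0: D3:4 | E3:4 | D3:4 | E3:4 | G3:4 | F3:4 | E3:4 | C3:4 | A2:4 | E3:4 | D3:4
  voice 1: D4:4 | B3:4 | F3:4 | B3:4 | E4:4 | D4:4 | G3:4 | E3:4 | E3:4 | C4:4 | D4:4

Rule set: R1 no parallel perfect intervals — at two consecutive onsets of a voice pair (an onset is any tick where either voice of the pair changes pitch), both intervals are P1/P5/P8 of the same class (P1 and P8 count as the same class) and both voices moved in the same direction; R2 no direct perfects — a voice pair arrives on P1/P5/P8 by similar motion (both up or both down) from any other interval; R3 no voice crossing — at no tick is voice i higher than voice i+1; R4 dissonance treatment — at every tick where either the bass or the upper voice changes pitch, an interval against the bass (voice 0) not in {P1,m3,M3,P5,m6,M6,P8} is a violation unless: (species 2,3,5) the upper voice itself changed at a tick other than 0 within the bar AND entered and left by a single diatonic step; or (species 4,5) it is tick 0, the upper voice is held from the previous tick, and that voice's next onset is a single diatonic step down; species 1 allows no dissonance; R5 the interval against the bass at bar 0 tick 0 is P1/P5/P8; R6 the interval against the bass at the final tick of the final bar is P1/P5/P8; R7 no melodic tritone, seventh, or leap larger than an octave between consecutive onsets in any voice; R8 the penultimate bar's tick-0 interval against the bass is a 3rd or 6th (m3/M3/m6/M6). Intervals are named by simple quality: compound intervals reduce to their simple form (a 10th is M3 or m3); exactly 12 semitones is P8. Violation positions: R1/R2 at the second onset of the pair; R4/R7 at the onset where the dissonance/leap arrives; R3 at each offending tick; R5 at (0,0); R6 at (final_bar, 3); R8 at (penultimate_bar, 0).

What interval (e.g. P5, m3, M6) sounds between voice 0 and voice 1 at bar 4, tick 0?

voice 0=G3 voice 1=E4 -> M6

M6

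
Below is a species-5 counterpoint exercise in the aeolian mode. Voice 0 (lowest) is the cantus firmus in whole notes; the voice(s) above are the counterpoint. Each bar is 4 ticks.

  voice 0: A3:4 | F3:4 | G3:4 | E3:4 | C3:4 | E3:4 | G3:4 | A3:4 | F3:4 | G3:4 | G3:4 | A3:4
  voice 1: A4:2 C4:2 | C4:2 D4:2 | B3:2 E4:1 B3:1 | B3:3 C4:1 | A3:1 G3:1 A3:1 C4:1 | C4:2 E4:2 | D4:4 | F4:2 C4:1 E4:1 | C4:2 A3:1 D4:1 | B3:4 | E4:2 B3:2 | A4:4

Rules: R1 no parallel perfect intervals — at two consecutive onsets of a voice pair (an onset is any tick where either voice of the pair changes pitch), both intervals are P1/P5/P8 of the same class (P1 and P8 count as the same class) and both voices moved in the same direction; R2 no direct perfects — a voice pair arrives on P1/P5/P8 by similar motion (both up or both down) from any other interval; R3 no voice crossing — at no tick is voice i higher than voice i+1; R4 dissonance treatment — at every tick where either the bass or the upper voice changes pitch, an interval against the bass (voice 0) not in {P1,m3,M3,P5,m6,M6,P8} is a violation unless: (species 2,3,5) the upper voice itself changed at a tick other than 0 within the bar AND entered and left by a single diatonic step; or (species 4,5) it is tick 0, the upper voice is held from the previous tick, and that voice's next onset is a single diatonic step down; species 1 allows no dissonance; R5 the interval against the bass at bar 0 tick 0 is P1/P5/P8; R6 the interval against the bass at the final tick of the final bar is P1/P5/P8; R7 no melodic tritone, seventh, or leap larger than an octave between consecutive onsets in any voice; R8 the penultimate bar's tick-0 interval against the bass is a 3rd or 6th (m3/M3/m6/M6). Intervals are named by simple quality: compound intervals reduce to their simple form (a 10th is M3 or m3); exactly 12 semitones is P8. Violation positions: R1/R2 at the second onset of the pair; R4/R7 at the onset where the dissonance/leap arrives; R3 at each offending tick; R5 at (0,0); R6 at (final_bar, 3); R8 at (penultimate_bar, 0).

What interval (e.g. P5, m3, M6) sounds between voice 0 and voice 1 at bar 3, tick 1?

voice 0=E3 voice 1=B3 -> P5

P5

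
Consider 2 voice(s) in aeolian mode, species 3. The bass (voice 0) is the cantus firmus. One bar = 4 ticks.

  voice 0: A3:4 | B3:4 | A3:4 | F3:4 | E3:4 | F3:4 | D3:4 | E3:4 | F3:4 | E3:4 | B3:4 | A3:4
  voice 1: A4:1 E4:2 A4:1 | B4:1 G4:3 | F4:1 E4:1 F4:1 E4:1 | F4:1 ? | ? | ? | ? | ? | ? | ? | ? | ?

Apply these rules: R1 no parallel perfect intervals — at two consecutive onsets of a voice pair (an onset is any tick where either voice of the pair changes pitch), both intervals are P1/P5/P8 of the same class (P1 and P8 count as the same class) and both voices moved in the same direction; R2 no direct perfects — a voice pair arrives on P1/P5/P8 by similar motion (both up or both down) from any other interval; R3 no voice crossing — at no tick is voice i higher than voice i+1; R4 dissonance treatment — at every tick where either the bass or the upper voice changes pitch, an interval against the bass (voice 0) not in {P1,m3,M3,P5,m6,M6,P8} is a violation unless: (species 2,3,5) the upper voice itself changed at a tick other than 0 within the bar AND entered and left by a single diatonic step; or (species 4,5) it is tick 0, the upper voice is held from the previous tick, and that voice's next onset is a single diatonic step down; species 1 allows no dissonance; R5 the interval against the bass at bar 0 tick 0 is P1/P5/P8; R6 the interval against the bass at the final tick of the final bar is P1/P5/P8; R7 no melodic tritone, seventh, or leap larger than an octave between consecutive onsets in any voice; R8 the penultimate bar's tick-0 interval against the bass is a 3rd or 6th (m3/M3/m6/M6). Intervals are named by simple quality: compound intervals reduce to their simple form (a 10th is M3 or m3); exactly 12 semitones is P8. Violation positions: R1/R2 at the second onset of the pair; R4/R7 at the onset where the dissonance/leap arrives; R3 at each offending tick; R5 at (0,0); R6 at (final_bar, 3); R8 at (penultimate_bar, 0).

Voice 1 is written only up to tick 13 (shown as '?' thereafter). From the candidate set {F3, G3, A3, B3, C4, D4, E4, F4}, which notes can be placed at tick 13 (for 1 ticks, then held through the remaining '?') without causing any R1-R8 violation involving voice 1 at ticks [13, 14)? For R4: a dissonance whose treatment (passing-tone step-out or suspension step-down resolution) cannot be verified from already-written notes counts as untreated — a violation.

F3: legal
G3: violates R4,R7
A3: legal
B3: violates R4,R7
C4: legal
D4: legal
E4: violates R4
F4: legal

{A3, C4, D4, F3, F4}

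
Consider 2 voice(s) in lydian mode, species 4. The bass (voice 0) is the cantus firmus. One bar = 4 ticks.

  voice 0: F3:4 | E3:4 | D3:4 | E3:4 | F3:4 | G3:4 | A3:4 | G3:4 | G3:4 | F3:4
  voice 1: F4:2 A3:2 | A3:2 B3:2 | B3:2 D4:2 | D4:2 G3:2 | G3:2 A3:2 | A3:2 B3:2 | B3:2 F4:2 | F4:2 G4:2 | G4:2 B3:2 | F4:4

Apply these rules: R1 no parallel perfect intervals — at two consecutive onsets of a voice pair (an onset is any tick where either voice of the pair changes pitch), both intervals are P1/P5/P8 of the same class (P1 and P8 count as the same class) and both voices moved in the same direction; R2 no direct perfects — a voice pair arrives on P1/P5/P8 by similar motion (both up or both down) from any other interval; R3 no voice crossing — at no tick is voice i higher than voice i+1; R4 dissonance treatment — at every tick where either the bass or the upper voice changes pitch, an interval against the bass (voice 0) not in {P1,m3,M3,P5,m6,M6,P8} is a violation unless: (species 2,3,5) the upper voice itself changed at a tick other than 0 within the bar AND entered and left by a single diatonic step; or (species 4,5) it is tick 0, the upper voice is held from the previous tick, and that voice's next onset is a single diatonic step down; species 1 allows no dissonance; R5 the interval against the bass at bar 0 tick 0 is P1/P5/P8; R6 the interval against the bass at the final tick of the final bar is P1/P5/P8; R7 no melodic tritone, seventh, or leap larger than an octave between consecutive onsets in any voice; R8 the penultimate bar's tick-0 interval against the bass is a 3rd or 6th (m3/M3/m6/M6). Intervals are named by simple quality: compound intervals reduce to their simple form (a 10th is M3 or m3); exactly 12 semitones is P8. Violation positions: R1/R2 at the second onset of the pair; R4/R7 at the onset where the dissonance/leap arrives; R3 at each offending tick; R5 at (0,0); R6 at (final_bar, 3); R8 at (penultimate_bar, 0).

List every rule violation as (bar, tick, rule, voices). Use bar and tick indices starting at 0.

(1, 0, R4, (0, 1))
(3, 0, R4, (0, 1))
(4, 0, R4, (0, 1))
(5, 0, R4, (0, 1))
(6, 0, R4, (0, 1))
(6, 2, R7, (1,))
(7, 0, R4, (0, 1))
(8, 0, R8, (0, 1))
(9, 0, R7, (1,))

bar 0: v0=F3 v1=F4 downbeat P8
bar 1: v0=E3 v1=A3 downbeat P4
bar 2: v0=D3 v1=B3 downbeat M6
bar 3: v0=E3 v1=D4 downbeat m7
bar 4: v0=F3 v1=G3 downbeat M2
bar 5: v0=G3 v1=A3 downbeat M2
bar 6: v0=A3 v1=B3 downbeat M2
bar 7: v0=G3 v1=F4 downbeat m7
bar 8: v0=G3 v1=G4 downbeat P8
bar 9: v0=F3 v1=F4 downbeat P8
  -> R4 @ bar 1 tick 0 v(0, 1): E3/A3 P4 untreated
  -> R4 @ bar 3 tick 0 v(0, 1): E3/D4 m7 untreated
  -> R4 @ bar 4 tick 0 v(0, 1): F3/G3 M2 untreated
  -> R4 @ bar 5 tick 0 v(0, 1): G3/A3 M2 untreated
  -> R4 @ bar 6 tick 0 v(0, 1): A3/B3 M2 untreated
  -> R7 @ bar 6 tick 2 v(1,): B3->F4 leap 6st
  -> R4 @ bar 7 tick 0 v(0, 1): G3/F4 m7 untreated
  -> R8 @ bar 8 tick 0 v(0, 1): penult P8 not 3rd/6th
  -> R7 @ bar 9 tick 0 v(1,): B3->F4 leap 6st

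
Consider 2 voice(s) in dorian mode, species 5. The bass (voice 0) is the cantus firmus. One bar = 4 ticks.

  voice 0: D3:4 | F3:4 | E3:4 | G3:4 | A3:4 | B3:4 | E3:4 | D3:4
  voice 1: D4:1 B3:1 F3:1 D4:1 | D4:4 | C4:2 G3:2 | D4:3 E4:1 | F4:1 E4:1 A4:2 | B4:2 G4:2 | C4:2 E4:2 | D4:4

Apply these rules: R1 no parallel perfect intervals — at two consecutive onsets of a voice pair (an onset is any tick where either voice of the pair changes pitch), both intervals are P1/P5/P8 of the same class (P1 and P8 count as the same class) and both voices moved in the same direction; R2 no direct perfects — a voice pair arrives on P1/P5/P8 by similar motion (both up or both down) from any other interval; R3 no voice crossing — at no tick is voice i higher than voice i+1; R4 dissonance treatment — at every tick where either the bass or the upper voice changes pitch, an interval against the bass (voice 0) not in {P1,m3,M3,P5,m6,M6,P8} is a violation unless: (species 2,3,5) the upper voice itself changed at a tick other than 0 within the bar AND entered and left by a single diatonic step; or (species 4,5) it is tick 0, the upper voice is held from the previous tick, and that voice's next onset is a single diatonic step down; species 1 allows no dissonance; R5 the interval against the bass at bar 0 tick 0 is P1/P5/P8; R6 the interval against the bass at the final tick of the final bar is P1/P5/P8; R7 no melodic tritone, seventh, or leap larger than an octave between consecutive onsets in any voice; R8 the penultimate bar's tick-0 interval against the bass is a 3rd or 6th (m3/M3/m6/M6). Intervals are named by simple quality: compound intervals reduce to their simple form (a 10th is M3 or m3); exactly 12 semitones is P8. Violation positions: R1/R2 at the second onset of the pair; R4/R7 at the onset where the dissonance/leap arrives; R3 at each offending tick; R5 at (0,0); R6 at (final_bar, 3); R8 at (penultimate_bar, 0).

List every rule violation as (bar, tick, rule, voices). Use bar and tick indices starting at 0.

(0, 2, R7, (1,))
(3, 0, R2, (0, 1))
(5, 0, R1, (0, 1))
(7, 0, R1, (0, 1))

bar 0: v0=D3 v1=D4 downbeat P8
bar 1: v0=F3 v1=D4 downbeat M6
bar 2: v0=E3 v1=C4 downbeat m6
bar 3: v0=G3 v1=D4 downbeat P5
bar 4: v0=A3 v1=F4 downbeat m6
bar 5: v0=B3 v1=B4 downbeat P8
bar 6: v0=E3 v1=C4 downbeat m6
bar 7: v0=D3 v1=D4 downbeat P8
  -> R7 @ bar 0 tick 2 v(1,): B3->F3 leap 6st
  -> R2 @ bar 3 tick 0 v(0, 1): E3/G3 m3 -> G3/D4 P5 similar
  -> R1 @ bar 5 tick 0 v(0, 1): A3/A4 P8 -> B3/B4 P8 similar
  -> R1 @ bar 7 tick 0 v(0, 1): E3/E4 P8 -> D3/D4 P8 similar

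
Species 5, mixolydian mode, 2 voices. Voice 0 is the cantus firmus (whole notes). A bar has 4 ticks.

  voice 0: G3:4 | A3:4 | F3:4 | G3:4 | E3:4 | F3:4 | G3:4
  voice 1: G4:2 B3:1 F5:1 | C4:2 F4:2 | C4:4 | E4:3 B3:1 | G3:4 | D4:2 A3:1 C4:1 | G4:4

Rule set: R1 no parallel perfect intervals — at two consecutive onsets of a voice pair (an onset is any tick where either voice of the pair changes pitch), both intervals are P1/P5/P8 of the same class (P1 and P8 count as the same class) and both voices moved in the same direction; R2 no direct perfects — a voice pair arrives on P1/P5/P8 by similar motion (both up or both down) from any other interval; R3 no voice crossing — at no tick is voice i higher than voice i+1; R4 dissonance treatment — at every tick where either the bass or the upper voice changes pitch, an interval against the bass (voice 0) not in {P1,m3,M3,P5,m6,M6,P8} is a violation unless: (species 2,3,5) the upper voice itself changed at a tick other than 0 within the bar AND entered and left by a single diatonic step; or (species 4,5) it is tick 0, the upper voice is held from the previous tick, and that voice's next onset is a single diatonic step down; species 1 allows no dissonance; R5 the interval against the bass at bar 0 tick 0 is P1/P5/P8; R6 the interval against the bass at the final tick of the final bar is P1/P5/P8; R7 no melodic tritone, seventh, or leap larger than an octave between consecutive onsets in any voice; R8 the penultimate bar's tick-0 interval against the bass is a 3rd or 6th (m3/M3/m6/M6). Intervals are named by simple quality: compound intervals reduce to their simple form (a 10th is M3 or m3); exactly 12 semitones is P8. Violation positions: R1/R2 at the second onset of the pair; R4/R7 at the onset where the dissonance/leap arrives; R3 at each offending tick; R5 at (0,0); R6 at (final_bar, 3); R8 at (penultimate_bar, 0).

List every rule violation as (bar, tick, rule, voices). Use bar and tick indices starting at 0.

bar 0: v0=G3 v1=G4 downbeat P8
bar 1: v0=A3 v1=C4 downbeat m3
bar 2: v0=F3 v1=C4 downbeat P5
bar 3: v0=G3 v1=E4 downbeat M6
bar 4: v0=E3 v1=G3 downbeat m3
bar 5: v0=F3 v1=D4 downbeat M6
bar 6: v0=G3 v1=G4 downbeat P8
  -> R4 @ bar 0 tick 3 v(0, 1): G3/F5 m7 untreated
  -> R7 @ bar 0 tick 3 v(1,): B3->F5 leap 18st
  -> R7 @ bar 1 tick 0 v(1,): F5->C4 leap 17st
  -> R2 @ bar 2 tick 0 v(0, 1): A3/F4 m6 -> F3/C4 P5 similar
  -> R2 @ bar 6 tick 0 v(0, 1): F3/C4 P5 -> G3/G4 P8 similar

(0, 3, R4, (0, 1))
(0, 3, R7, (1,))
(1, 0, R7, (1,))
(2, 0, R2, (0, 1))
(6, 0, R2, (0, 1))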